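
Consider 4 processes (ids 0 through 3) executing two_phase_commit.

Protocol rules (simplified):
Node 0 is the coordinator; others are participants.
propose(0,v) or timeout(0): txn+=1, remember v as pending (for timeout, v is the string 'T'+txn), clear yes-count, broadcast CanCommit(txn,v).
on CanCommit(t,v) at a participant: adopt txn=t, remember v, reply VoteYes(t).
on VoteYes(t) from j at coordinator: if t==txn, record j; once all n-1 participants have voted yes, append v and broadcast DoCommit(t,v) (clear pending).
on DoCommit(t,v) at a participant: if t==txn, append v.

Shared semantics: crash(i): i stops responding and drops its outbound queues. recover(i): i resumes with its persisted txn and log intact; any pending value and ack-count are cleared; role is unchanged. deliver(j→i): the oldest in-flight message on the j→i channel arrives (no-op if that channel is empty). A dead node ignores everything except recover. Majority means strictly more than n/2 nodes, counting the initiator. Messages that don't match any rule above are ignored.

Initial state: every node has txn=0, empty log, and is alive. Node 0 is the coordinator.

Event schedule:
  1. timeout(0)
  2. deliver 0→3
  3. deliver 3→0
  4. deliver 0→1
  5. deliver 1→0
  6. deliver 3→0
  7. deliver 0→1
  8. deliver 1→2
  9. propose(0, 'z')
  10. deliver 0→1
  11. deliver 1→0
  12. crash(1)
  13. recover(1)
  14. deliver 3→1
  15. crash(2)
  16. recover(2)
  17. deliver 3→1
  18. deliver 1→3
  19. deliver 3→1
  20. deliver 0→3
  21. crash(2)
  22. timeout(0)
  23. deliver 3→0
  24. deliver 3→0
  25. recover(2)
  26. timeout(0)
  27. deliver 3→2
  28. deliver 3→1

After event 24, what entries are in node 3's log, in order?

e1 timeout(0): 0[coor,t=1,-]
e2 deliver 0→3: 3[part,t=1,-]
e3 deliver 3→0: ·
e4 deliver 0→1: 1[part,t=1,-]
e5 deliver 1→0: ·
e6 deliver 3→0: ·
e7 deliver 0→1: ·
e8 deliver 1→2: ·
e9 propose(0,'z'): 0[coor,t=2,-]
e10 deliver 0→1: 1[part,t=2,-]
e11 deliver 1→0: ·
e12 crash(1): 1[✗part,t=2,-]
e13 recover(1): 1[part,t=2,-]
e14 deliver 3→1: ·
e15 crash(2): 2[✗part,t=0,-]
e16 recover(2): 2[part,t=0,-]
e17 deliver 3→1: ·
e18 deliver 1→3: ·
e19 deliver 3→1: ·
e20 deliver 0→3: 3[part,t=2,-]
e21 crash(2): 2[✗part,t=0,-]
e22 timeout(0): 0[coor,t=3,-]
e23 deliver 3→0: ·
e24 deliver 3→0: ·

empty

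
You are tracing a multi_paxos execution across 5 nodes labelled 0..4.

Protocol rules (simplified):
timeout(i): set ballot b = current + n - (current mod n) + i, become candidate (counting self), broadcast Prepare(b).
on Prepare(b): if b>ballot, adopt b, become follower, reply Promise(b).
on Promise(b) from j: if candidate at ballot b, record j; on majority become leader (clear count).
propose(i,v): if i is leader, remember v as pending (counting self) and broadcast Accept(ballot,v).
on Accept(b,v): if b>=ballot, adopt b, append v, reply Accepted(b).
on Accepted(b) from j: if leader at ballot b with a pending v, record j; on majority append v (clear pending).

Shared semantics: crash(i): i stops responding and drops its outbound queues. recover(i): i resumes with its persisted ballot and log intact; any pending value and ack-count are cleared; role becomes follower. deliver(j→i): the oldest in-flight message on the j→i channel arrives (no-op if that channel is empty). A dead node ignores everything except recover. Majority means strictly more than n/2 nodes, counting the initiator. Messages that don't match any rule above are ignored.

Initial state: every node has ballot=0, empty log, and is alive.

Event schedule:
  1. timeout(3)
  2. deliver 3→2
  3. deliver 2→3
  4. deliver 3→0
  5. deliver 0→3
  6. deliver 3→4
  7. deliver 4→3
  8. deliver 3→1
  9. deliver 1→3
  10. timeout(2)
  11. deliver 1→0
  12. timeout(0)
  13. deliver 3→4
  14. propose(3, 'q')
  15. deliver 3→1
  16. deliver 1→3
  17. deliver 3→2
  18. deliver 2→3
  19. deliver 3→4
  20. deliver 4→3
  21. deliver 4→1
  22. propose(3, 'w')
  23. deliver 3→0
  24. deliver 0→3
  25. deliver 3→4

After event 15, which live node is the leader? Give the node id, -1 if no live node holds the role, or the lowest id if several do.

3

e1 timeout(3): 3[cand,b=8,-]
e2 deliver 3→2: 2[foll,b=8,-]
e3 deliver 2→3: ·
e4 deliver 3→0: 0[foll,b=8,-]
e5 deliver 0→3: 3[lead,b=8,-]
e6 deliver 3→4: 4[foll,b=8,-]
e7 deliver 4→3: ·
e8 deliver 3→1: 1[foll,b=8,-]
e9 deliver 1→3: ·
e10 timeout(2): 2[cand,b=12,-]
e11 deliver 1→0: ·
e12 timeout(0): 0[cand,b=10,-]
e13 deliver 3→4: ·
e14 propose(3,'q'): ·
e15 deliver 3→1: 1[foll,b=8,q]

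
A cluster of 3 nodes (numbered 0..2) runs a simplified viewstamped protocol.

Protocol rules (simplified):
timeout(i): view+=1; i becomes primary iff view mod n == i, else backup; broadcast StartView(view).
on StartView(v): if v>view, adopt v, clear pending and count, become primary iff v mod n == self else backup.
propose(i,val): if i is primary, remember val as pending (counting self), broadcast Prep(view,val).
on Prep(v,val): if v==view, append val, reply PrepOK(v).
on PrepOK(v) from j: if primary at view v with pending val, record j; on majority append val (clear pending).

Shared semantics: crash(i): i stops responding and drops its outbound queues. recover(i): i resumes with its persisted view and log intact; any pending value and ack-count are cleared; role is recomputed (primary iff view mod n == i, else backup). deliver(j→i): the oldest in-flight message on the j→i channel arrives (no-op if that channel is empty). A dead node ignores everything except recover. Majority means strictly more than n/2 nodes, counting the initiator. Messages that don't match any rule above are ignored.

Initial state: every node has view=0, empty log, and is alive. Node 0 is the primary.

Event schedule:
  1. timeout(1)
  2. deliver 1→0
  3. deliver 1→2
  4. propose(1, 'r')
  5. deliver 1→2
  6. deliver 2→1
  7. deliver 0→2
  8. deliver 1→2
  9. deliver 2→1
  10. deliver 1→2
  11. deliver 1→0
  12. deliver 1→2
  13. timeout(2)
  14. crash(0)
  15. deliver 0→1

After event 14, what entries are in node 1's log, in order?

after 1 — timeout(1): n1:prim/v1/[-]
after 2 — deliver 1→0: n0:back/v1/[-]
after 3 — deliver 1→2: n2:back/v1/[-]
after 4 — propose(1,'r'): ·
after 5 — deliver 1→2: n2:back/v1/[r]
after 6 — deliver 2→1: n1:prim/v1/[r]
after 7 — deliver 0→2: ·
after 8 — deliver 1→2: ·
after 9 — deliver 2→1: ·
after 10 — deliver 1→2: ·
after 11 — deliver 1→0: n0:back/v1/[r]
after 12 — deliver 1→2: ·
after 13 — timeout(2): n2:prim/v2/[r]
after 14 — crash(0): n0:✗back/v1/[r]

r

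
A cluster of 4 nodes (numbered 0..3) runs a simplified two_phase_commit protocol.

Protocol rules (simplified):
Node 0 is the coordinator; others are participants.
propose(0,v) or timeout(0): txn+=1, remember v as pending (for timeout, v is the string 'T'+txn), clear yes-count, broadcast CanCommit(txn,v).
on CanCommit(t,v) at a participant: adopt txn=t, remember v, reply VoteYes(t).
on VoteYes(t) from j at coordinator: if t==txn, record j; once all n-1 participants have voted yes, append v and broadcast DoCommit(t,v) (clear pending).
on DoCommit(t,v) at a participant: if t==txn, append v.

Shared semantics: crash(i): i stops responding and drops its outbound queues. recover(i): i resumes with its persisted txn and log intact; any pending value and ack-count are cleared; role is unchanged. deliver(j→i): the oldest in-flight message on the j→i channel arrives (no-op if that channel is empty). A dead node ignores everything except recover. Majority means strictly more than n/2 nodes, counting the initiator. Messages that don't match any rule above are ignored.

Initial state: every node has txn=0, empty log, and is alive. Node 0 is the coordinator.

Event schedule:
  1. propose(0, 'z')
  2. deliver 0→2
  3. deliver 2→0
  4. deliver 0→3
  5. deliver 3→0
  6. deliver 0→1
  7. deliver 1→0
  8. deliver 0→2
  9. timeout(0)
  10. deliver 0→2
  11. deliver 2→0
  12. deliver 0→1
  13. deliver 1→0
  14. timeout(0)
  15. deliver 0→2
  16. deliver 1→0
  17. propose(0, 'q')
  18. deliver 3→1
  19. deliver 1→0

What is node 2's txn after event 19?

3

1. propose(0,'z'):  <0:coor t1 ->
2. deliver 0→2:  <2:part t1 ->
3. deliver 2→0:  nop
4. deliver 0→3:  <3:part t1 ->
5. deliver 3→0:  nop
6. deliver 0→1:  <1:part t1 ->
7. deliver 1→0:  <0:coor t1 z>
8. deliver 0→2:  <2:part t1 z>
9. timeout(0):  <0:coor t2 z>
10. deliver 0→2:  <2:part t2 z>
11. deliver 2→0:  nop
12. deliver 0→1:  <1:part t1 z>
13. deliver 1→0:  nop
14. timeout(0):  <0:coor t3 z>
15. deliver 0→2:  <2:part t3 z>
16. deliver 1→0:  nop
17. propose(0,'q'):  <0:coor t4 z>
18. deliver 3→1:  nop
19. deliver 1→0:  nop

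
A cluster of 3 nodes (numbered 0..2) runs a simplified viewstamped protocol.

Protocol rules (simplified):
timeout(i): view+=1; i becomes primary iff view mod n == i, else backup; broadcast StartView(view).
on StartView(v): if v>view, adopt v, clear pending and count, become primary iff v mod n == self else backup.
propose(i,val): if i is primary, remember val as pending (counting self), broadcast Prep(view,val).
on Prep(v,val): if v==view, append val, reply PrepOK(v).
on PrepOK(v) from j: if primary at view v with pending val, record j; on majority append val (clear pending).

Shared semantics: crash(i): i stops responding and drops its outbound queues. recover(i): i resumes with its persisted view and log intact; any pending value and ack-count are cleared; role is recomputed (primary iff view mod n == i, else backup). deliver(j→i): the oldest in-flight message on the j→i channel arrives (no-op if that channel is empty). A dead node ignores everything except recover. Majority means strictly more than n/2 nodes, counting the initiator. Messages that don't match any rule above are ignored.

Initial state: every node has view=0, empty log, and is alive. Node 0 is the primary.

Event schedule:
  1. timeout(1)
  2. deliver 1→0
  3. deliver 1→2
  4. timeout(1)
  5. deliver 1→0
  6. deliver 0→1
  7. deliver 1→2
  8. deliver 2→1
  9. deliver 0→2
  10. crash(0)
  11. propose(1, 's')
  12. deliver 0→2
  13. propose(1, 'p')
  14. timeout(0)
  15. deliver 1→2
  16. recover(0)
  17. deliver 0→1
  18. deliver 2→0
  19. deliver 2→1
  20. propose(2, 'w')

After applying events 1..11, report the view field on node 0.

2

after 1 — timeout(1): n1:prim/v1/[-]
after 2 — deliver 1→0: n0:back/v1/[-]
after 3 — deliver 1→2: n2:back/v1/[-]
after 4 — timeout(1): n1:back/v2/[-]
after 5 — deliver 1→0: n0:back/v2/[-]
after 6 — deliver 0→1: ·
after 7 — deliver 1→2: n2:prim/v2/[-]
after 8 — deliver 2→1: ·
after 9 — deliver 0→2: ·
after 10 — crash(0): n0:✗back/v2/[-]
after 11 — propose(1,'s'): ·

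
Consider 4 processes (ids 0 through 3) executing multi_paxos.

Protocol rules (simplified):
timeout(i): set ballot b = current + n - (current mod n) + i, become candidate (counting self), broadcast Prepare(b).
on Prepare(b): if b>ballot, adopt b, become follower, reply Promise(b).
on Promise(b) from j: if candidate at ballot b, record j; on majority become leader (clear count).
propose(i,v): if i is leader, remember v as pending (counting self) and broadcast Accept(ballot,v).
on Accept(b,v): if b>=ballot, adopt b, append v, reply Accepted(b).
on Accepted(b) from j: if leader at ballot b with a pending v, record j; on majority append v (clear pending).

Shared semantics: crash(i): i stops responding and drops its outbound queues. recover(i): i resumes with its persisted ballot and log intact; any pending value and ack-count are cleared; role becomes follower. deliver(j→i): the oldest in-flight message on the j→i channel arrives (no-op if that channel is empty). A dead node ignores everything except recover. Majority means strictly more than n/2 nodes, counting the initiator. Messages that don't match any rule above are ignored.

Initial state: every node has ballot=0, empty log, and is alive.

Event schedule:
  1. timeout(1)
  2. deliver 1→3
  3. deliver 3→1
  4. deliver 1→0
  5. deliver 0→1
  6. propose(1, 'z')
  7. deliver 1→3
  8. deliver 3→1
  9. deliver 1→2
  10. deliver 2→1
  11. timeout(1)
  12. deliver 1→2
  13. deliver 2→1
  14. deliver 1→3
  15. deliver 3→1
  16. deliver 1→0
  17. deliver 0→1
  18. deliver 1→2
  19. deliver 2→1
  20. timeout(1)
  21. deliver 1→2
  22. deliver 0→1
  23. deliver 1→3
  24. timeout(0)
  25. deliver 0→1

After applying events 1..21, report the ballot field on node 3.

after 1 — timeout(1): n1:cand/b5/[-]
after 2 — deliver 1→3: n3:foll/b5/[-]
after 3 — deliver 3→1: ·
after 4 — deliver 1→0: n0:foll/b5/[-]
after 5 — deliver 0→1: n1:lead/b5/[-]
after 6 — propose(1,'z'): ·
after 7 — deliver 1→3: n3:foll/b5/[z]
after 8 — deliver 3→1: ·
after 9 — deliver 1→2: n2:foll/b5/[-]
after 10 — deliver 2→1: ·
after 11 — timeout(1): n1:cand/b9/[-]
after 12 — deliver 1→2: n2:foll/b5/[z]
after 13 — deliver 2→1: ·
after 14 — deliver 1→3: n3:foll/b9/[z]
after 15 — deliver 3→1: ·
after 16 — deliver 1→0: n0:foll/b5/[z]
after 17 — deliver 0→1: ·
after 18 — deliver 1→2: n2:foll/b9/[z]
after 19 — deliver 2→1: n1:lead/b9/[-]
after 20 — timeout(1): n1:cand/b13/[-]
after 21 — deliver 1→2: n2:foll/b13/[z]

9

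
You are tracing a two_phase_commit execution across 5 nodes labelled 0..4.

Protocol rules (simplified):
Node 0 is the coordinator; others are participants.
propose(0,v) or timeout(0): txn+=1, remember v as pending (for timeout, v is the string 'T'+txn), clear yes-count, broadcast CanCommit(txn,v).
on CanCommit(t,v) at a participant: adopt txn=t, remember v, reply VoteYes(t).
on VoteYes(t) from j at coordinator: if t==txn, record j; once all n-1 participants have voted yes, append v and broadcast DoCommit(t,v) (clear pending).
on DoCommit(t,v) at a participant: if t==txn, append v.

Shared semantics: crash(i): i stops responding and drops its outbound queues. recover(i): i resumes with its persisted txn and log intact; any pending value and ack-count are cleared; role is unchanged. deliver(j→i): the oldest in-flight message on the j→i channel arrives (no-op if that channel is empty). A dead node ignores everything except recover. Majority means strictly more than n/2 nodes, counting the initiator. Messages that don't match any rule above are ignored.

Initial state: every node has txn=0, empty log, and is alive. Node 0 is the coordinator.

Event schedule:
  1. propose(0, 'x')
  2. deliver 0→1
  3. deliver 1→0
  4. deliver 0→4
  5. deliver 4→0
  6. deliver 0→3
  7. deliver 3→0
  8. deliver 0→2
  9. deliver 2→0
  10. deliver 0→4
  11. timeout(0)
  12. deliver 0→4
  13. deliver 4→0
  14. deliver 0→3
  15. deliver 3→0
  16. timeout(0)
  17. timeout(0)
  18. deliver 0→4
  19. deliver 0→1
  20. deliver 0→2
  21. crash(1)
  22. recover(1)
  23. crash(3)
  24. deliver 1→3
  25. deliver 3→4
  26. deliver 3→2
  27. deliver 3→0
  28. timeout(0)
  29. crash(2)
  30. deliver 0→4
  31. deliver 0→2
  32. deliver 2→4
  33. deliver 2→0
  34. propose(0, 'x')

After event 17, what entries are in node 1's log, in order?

1. propose(0,'x'):  <0:coor t1 ->
2. deliver 0→1:  <1:part t1 ->
3. deliver 1→0:  nop
4. deliver 0→4:  <4:part t1 ->
5. deliver 4→0:  nop
6. deliver 0→3:  <3:part t1 ->
7. deliver 3→0:  nop
8. deliver 0→2:  <2:part t1 ->
9. deliver 2→0:  <0:coor t1 x>
10. deliver 0→4:  <4:part t1 x>
11. timeout(0):  <0:coor t2 x>
12. deliver 0→4:  <4:part t2 x>
13. deliver 4→0:  nop
14. deliver 0→3:  <3:part t1 x>
15. deliver 3→0:  nop
16. timeout(0):  <0:coor t3 x>
17. timeout(0):  <0:coor t4 x>

empty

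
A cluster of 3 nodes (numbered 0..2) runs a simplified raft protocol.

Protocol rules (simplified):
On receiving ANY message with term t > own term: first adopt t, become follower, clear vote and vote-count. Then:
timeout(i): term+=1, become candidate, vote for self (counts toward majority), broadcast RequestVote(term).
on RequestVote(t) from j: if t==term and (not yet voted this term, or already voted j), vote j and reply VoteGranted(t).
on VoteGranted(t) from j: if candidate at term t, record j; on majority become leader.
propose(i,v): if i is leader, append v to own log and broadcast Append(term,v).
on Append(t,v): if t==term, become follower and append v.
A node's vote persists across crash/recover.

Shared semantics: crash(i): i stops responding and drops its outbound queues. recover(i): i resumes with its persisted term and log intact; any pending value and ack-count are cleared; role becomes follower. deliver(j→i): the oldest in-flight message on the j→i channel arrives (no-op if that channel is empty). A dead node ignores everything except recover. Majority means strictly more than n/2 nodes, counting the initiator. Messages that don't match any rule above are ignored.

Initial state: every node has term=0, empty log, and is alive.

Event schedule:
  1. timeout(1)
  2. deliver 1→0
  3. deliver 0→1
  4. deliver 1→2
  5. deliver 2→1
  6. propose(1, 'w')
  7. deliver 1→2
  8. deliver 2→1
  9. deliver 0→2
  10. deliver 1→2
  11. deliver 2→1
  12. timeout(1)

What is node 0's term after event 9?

1

e1 timeout(1): 1[cand,t=1,-]
e2 deliver 1→0: 0[foll,t=1,-]
e3 deliver 0→1: 1[lead,t=1,-]
e4 deliver 1→2: 2[foll,t=1,-]
e5 deliver 2→1: ·
e6 propose(1,'w'): 1[lead,t=1,w]
e7 deliver 1→2: 2[foll,t=1,w]
e8 deliver 2→1: ·
e9 deliver 0→2: ·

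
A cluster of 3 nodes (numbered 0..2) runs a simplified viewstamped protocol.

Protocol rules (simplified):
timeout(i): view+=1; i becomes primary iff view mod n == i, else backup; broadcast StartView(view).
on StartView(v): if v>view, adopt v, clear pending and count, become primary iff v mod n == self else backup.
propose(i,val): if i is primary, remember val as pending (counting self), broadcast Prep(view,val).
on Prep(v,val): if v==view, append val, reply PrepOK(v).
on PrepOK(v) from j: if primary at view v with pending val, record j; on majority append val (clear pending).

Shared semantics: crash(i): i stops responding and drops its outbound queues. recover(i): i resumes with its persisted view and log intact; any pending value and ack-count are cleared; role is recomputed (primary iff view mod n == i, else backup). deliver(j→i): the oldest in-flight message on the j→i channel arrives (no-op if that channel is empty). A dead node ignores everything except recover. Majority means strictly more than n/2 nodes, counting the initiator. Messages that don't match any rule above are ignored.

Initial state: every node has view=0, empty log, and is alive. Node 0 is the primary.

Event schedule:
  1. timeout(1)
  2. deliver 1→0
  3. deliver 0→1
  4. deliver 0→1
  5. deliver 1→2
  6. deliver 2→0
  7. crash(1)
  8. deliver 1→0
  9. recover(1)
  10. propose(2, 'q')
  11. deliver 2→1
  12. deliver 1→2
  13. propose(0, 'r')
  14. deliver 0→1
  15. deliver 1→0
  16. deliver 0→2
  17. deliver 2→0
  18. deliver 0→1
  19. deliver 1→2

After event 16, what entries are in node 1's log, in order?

step 1 timeout(1): 1={prim,v=1,log=-}
step 2 deliver 1→0: 0={back,v=1,log=-}
step 3 deliver 0→1: —
step 4 deliver 0→1: —
step 5 deliver 1→2: 2={back,v=1,log=-}
step 6 deliver 2→0: —
step 7 crash(1): 1={✗prim,v=1,log=-}
step 8 deliver 1→0: —
step 9 recover(1): 1={prim,v=1,log=-}
step 10 propose(2,'q'): —
step 11 deliver 2→1: —
step 12 deliver 1→2: —
step 13 propose(0,'r'): —
step 14 deliver 0→1: —
step 15 deliver 1→0: —
step 16 deliver 0→2: —

empty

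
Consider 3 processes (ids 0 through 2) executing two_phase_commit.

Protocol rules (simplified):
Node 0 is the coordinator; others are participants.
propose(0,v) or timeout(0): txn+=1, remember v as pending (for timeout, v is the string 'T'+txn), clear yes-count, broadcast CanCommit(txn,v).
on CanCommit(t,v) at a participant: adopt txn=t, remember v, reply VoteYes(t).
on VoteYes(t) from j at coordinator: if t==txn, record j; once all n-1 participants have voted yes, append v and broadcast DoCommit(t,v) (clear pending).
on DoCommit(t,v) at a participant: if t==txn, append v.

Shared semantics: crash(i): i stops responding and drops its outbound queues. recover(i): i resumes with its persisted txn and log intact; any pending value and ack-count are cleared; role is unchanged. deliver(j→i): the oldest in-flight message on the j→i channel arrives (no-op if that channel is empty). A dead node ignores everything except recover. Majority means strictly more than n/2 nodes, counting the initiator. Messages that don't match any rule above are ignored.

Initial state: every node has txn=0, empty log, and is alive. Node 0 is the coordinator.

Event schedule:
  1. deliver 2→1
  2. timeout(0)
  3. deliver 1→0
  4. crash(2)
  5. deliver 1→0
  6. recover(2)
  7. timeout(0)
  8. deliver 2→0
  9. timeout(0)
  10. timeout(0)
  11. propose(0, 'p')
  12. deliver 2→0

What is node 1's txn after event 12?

1. deliver 2→1:  nop
2. timeout(0):  <0:coor t1 ->
3. deliver 1→0:  nop
4. crash(2):  <2:✗part t0 ->
5. deliver 1→0:  nop
6. recover(2):  <2:part t0 ->
7. timeout(0):  <0:coor t2 ->
8. deliver 2→0:  nop
9. timeout(0):  <0:coor t3 ->
10. timeout(0):  <0:coor t4 ->
11. propose(0,'p'):  <0:coor t5 ->
12. deliver 2→0:  nop

0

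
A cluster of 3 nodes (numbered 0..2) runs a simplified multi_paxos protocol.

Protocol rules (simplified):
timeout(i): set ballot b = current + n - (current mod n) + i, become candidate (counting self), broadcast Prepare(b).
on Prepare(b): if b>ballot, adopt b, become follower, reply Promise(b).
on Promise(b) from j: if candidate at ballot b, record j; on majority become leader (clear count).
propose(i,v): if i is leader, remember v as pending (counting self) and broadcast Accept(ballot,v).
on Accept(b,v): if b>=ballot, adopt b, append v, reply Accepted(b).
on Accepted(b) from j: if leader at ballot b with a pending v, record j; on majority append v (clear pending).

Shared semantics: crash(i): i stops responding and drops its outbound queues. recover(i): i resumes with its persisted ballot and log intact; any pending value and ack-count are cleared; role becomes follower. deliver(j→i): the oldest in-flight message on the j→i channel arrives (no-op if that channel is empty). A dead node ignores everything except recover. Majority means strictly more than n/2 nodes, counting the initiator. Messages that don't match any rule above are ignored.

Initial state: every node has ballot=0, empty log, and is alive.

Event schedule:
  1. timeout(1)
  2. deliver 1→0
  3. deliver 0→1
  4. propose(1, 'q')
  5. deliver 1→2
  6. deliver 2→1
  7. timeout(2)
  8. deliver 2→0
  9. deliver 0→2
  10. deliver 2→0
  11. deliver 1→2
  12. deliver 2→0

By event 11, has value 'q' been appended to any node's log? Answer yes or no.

step 1 timeout(1): 1={cand,b=4,log=-}
step 2 deliver 1→0: 0={foll,b=4,log=-}
step 3 deliver 0→1: 1={lead,b=4,log=-}
step 4 propose(1,'q'): —
step 5 deliver 1→2: 2={foll,b=4,log=-}
step 6 deliver 2→1: —
step 7 timeout(2): 2={cand,b=8,log=-}
step 8 deliver 2→0: 0={foll,b=8,log=-}
step 9 deliver 0→2: 2={lead,b=8,log=-}
step 10 deliver 2→0: —
step 11 deliver 1→2: —

no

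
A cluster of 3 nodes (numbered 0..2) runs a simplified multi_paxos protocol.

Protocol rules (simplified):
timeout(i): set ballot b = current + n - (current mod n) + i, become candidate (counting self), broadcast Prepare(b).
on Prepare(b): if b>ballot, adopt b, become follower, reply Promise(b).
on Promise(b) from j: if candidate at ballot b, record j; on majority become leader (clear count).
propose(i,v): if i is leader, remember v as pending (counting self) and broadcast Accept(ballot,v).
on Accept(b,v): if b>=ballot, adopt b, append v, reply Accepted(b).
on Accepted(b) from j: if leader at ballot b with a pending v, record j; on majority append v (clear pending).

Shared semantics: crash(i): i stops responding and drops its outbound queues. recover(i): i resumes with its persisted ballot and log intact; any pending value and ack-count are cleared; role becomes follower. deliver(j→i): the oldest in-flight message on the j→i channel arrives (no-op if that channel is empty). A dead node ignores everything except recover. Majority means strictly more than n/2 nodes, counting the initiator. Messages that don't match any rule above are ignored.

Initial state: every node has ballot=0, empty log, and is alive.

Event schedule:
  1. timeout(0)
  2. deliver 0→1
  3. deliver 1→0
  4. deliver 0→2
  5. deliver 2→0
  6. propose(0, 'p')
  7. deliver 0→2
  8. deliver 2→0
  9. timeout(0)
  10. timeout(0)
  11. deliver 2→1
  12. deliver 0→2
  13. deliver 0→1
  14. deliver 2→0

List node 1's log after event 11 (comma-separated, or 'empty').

empty

[1] timeout(0) → N0(cand b3 [-])
[2] deliver 0→1 → N1(foll b3 [-])
[3] deliver 1→0 → N0(lead b3 [-])
[4] deliver 0→2 → N2(foll b3 [-])
[5] deliver 2→0 → ∅
[6] propose(0,'p') → ∅
[7] deliver 0→2 → N2(foll b3 [p])
[8] deliver 2→0 → N0(lead b3 [p])
[9] timeout(0) → N0(cand b6 [p])
[10] timeout(0) → N0(cand b9 [p])
[11] deliver 2→1 → ∅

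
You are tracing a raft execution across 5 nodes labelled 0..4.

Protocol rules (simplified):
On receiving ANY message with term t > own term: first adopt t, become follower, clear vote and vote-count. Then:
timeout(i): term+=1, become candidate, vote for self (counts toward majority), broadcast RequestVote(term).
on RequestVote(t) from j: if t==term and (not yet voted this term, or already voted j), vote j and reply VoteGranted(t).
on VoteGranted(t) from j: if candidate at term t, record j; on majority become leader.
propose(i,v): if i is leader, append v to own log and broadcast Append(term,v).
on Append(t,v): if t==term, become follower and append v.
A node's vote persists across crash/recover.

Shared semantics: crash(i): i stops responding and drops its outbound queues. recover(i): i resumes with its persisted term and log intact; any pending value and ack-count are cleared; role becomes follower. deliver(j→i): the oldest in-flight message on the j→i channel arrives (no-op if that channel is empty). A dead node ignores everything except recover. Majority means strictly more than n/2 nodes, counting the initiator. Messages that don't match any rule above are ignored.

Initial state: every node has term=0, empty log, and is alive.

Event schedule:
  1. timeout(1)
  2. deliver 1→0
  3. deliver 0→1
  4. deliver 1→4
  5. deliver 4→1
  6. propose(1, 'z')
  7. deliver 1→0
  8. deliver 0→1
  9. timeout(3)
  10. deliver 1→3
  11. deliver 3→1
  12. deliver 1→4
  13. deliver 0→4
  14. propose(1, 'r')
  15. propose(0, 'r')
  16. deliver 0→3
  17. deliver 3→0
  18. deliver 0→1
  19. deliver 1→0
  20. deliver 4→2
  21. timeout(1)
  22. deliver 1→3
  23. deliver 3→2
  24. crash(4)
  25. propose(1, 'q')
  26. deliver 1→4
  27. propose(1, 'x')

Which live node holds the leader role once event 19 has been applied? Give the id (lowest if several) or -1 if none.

1. timeout(1):  <1:cand t1 ->
2. deliver 1→0:  <0:foll t1 ->
3. deliver 0→1:  nop
4. deliver 1→4:  <4:foll t1 ->
5. deliver 4→1:  <1:lead t1 ->
6. propose(1,'z'):  <1:lead t1 z>
7. deliver 1→0:  <0:foll t1 z>
8. deliver 0→1:  nop
9. timeout(3):  <3:cand t1 ->
10. deliver 1→3:  nop
11. deliver 3→1:  nop
12. deliver 1→4:  <4:foll t1 z>
13. deliver 0→4:  nop
14. propose(1,'r'):  <1:lead t1 z,r>
15. propose(0,'r'):  nop
16. deliver 0→3:  nop
17. deliver 3→0:  nop
18. deliver 0→1:  nop
19. deliver 1→0:  <0:foll t1 z,r>

1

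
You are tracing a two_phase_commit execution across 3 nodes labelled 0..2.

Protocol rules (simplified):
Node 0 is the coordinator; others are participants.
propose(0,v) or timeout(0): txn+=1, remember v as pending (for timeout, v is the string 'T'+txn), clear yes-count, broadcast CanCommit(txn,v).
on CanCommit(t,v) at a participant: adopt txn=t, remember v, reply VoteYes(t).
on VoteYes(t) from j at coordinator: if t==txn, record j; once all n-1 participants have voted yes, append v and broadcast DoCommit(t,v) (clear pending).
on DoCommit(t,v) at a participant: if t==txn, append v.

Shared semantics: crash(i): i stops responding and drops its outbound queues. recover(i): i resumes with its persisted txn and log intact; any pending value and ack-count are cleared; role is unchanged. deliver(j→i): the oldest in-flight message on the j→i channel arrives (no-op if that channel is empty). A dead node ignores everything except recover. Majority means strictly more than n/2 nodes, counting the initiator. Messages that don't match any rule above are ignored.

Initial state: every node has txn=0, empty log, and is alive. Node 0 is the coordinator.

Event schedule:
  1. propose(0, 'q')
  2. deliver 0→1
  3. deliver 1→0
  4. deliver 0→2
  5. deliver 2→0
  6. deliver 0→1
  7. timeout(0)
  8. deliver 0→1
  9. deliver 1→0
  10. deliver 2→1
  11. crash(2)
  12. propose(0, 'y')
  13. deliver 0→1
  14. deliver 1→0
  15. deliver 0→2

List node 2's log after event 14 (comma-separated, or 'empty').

1. propose(0,'q'):  <0:coor t1 ->
2. deliver 0→1:  <1:part t1 ->
3. deliver 1→0:  nop
4. deliver 0→2:  <2:part t1 ->
5. deliver 2→0:  <0:coor t1 q>
6. deliver 0→1:  <1:part t1 q>
7. timeout(0):  <0:coor t2 q>
8. deliver 0→1:  <1:part t2 q>
9. deliver 1→0:  nop
10. deliver 2→1:  nop
11. crash(2):  <2:✗part t1 ->
12. propose(0,'y'):  <0:coor t3 q>
13. deliver 0→1:  <1:part t3 q>
14. deliver 1→0:  nop

empty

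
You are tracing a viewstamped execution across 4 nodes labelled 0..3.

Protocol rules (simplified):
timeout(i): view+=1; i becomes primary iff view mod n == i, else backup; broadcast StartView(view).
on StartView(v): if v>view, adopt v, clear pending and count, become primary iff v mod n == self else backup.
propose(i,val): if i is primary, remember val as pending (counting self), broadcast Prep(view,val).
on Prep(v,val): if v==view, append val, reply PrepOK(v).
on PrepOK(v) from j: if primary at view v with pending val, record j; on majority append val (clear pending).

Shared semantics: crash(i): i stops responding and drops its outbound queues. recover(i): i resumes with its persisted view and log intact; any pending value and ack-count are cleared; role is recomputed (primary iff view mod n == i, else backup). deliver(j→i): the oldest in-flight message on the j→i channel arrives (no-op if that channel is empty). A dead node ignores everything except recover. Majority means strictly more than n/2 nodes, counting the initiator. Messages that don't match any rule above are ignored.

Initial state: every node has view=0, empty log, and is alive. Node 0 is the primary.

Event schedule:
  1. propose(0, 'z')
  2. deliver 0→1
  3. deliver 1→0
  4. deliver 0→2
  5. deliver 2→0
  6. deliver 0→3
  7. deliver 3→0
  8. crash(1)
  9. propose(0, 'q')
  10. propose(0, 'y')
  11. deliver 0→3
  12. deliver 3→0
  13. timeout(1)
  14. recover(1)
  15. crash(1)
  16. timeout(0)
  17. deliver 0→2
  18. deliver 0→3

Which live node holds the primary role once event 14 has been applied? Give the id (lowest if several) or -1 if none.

e1 propose(0,'z'): ·
e2 deliver 0→1: 1[back,v=0,z]
e3 deliver 1→0: ·
e4 deliver 0→2: 2[back,v=0,z]
e5 deliver 2→0: 0[prim,v=0,z]
e6 deliver 0→3: 3[back,v=0,z]
e7 deliver 3→0: ·
e8 crash(1): 1[✗back,v=0,z]
e9 propose(0,'q'): ·
e10 propose(0,'y'): ·
e11 deliver 0→3: 3[back,v=0,z,q]
e12 deliver 3→0: ·
e13 timeout(1): ·
e14 recover(1): 1[back,v=0,z]

0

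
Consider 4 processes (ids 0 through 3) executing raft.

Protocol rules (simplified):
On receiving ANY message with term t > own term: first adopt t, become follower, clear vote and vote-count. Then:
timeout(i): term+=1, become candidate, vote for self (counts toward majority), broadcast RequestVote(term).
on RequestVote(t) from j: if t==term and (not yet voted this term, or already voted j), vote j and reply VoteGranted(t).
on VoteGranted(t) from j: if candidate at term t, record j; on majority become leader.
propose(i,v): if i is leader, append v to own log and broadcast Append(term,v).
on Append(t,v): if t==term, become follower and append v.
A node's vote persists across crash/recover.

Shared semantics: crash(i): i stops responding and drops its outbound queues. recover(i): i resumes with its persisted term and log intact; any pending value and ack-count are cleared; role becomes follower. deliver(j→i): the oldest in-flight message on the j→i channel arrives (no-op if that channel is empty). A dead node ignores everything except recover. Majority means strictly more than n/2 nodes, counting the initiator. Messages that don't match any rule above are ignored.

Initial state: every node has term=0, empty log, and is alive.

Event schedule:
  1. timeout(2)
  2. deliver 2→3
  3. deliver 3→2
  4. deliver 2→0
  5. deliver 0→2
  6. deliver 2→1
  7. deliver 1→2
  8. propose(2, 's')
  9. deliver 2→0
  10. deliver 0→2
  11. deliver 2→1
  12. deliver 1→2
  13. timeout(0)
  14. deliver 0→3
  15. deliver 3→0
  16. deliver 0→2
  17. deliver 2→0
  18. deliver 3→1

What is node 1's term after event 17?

step 1 timeout(2): 2={cand,t=1,log=-}
step 2 deliver 2→3: 3={foll,t=1,log=-}
step 3 deliver 3→2: —
step 4 deliver 2→0: 0={foll,t=1,log=-}
step 5 deliver 0→2: 2={lead,t=1,log=-}
step 6 deliver 2→1: 1={foll,t=1,log=-}
step 7 deliver 1→2: —
step 8 propose(2,'s'): 2={lead,t=1,log=s}
step 9 deliver 2→0: 0={foll,t=1,log=s}
step 10 deliver 0→2: —
step 11 deliver 2→1: 1={foll,t=1,log=s}
step 12 deliver 1→2: —
step 13 timeout(0): 0={cand,t=2,log=s}
step 14 deliver 0→3: 3={foll,t=2,log=-}
step 15 deliver 3→0: —
step 16 deliver 0→2: 2={foll,t=2,log=s}
step 17 deliver 2→0: 0={lead,t=2,log=s}

1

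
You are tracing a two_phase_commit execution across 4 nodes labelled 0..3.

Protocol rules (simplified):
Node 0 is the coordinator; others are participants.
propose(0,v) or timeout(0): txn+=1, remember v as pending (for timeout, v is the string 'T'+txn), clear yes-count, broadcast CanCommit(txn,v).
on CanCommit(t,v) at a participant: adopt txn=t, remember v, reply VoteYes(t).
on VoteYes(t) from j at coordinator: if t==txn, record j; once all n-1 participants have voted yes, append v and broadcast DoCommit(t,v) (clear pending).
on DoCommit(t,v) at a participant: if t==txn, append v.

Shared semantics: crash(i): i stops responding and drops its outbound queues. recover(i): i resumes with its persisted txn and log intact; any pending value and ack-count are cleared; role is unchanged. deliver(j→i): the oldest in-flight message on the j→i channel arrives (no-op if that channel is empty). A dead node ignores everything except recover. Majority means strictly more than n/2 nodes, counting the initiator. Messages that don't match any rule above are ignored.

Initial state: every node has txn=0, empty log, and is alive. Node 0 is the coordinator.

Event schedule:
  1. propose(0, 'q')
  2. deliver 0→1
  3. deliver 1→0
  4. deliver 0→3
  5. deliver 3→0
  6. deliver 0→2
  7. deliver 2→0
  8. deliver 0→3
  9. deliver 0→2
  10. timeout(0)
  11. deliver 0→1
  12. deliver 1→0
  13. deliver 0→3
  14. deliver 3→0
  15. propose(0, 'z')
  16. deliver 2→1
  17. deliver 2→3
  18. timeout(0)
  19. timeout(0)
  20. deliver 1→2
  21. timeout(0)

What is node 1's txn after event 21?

1

e1 propose(0,'q'): 0[coor,t=1,-]
e2 deliver 0→1: 1[part,t=1,-]
e3 deliver 1→0: ·
e4 deliver 0→3: 3[part,t=1,-]
e5 deliver 3→0: ·
e6 deliver 0→2: 2[part,t=1,-]
e7 deliver 2→0: 0[coor,t=1,q]
e8 deliver 0→3: 3[part,t=1,q]
e9 deliver 0→2: 2[part,t=1,q]
e10 timeout(0): 0[coor,t=2,q]
e11 deliver 0→1: 1[part,t=1,q]
e12 deliver 1→0: ·
e13 deliver 0→3: 3[part,t=2,q]
e14 deliver 3→0: ·
e15 propose(0,'z'): 0[coor,t=3,q]
e16 deliver 2→1: ·
e17 deliver 2→3: ·
e18 timeout(0): 0[coor,t=4,q]
e19 timeout(0): 0[coor,t=5,q]
e20 deliver 1→2: ·
e21 timeout(0): 0[coor,t=6,q]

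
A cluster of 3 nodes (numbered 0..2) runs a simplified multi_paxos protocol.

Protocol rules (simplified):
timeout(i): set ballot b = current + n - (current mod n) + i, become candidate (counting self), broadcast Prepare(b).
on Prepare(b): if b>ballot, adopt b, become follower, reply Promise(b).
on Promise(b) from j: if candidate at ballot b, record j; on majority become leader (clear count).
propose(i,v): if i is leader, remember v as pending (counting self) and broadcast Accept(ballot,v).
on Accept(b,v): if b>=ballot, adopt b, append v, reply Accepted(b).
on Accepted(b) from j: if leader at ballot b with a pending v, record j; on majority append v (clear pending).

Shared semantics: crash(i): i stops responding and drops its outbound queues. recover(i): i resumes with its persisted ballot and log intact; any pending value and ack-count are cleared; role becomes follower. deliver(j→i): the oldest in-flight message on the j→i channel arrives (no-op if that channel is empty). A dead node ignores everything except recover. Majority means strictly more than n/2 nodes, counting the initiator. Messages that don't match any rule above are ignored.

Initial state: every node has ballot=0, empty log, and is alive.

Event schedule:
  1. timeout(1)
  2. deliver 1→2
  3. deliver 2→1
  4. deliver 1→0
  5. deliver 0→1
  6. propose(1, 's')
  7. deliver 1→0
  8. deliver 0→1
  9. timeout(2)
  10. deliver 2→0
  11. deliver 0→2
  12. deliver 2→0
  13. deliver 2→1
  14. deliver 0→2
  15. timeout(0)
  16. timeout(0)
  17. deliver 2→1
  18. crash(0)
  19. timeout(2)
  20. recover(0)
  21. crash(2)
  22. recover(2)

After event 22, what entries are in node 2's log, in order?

[1] timeout(1) → N1(cand b4 [-])
[2] deliver 1→2 → N2(foll b4 [-])
[3] deliver 2→1 → N1(lead b4 [-])
[4] deliver 1→0 → N0(foll b4 [-])
[5] deliver 0→1 → ∅
[6] propose(1,'s') → ∅
[7] deliver 1→0 → N0(foll b4 [s])
[8] deliver 0→1 → N1(lead b4 [s])
[9] timeout(2) → N2(cand b8 [-])
[10] deliver 2→0 → N0(foll b8 [s])
[11] deliver 0→2 → N2(lead b8 [-])
[12] deliver 2→0 → ∅
[13] deliver 2→1 → N1(foll b8 [s])
[14] deliver 0→2 → ∅
[15] timeout(0) → N0(cand b9 [s])
[16] timeout(0) → N0(cand b12 [s])
[17] deliver 2→1 → ∅
[18] crash(0) → N0(✗cand b12 [s])
[19] timeout(2) → N2(cand b11 [-])
[20] recover(0) → N0(foll b12 [s])
[21] crash(2) → N2(✗cand b11 [-])
[22] recover(2) → N2(foll b11 [-])

empty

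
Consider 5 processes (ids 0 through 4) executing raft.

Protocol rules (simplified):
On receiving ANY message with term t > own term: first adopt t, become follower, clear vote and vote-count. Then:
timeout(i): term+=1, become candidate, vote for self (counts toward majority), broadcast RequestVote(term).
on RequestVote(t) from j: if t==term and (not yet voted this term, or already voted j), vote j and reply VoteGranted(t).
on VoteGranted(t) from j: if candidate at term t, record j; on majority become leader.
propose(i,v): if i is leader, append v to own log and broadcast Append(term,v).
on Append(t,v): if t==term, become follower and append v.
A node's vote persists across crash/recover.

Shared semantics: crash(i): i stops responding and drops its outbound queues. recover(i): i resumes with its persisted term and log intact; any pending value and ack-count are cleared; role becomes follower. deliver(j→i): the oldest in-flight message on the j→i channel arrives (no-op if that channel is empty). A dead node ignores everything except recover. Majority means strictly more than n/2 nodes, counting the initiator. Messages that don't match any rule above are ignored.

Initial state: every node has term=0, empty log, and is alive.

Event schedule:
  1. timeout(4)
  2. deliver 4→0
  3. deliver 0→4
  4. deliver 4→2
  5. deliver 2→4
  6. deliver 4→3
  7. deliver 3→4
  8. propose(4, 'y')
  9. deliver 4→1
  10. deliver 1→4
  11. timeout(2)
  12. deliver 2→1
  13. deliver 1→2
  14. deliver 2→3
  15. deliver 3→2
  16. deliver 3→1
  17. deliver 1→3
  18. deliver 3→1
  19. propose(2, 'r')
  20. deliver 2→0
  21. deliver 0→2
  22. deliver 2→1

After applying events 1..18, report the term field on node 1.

2

1. timeout(4):  <4:cand t1 ->
2. deliver 4→0:  <0:foll t1 ->
3. deliver 0→4:  nop
4. deliver 4→2:  <2:foll t1 ->
5. deliver 2→4:  <4:lead t1 ->
6. deliver 4→3:  <3:foll t1 ->
7. deliver 3→4:  nop
8. propose(4,'y'):  <4:lead t1 y>
9. deliver 4→1:  <1:foll t1 ->
10. deliver 1→4:  nop
11. timeout(2):  <2:cand t2 ->
12. deliver 2→1:  <1:foll t2 ->
13. deliver 1→2:  nop
14. deliver 2→3:  <3:foll t2 ->
15. deliver 3→2:  <2:lead t2 ->
16. deliver 3→1:  nop
17. deliver 1→3:  nop
18. deliver 3→1:  nop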